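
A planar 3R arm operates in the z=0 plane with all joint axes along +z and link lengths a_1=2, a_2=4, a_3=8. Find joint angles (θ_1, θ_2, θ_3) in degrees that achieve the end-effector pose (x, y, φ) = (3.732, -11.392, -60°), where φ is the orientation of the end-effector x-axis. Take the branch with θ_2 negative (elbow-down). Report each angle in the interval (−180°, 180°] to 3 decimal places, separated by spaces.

-29.993 -90.010 60.003

wrist centre = target − a_3·(cos φ, sin φ) = (-0.2680, -4.4638)
cos θ_2 = (19.9973−2²−4²)/(2·2·4) = -0.0002; θ_2 = -90.0096° (elbow-down)
β = atan2(-4.4638,-0.2680) = -93.4358°; ψ = atan2(-4.0000,1.9993) = -63.4427°
θ_1 = β − ψ = -29.9932°
θ_3 = φ − θ_1 − θ_2 = 60.0028° (wrapped to (-180°,180°])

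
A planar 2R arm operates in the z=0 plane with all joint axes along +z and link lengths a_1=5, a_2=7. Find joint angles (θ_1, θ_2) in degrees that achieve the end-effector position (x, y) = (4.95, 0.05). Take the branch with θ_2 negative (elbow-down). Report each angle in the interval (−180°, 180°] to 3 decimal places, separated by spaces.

89.994 -134.997

cos θ_2 = (24.5050−5²−7²)/(2·5·7) = -0.7071; θ_2 = -134.9971° (elbow-down)
β = atan2(0.0500,4.9500) = 0.5787°; ψ = atan2(-4.9500,0.0505) = -89.4155°
θ_1 = β − ψ = 89.9942°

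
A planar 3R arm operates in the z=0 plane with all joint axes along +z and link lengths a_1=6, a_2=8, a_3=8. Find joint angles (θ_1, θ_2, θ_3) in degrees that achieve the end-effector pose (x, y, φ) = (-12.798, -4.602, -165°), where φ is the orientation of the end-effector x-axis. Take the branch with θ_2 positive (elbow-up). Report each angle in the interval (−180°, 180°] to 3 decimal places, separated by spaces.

120.003 134.999 -60.001

wrist centre = target − a_3·(cos φ, sin φ) = (-5.0706, -2.5314)
cos θ_2 = (32.1191−6²−8²)/(2·6·8) = -0.7071; θ_2 = 134.9988° (elbow-up)
β = atan2(-2.5314,-5.0706) = -153.4698°; ψ = atan2(5.6570,0.3433) = 86.5276°
θ_1 = β − ψ = -239.9973°
θ_3 = φ − θ_1 − θ_2 = -60.0015° (wrapped to (-180°,180°])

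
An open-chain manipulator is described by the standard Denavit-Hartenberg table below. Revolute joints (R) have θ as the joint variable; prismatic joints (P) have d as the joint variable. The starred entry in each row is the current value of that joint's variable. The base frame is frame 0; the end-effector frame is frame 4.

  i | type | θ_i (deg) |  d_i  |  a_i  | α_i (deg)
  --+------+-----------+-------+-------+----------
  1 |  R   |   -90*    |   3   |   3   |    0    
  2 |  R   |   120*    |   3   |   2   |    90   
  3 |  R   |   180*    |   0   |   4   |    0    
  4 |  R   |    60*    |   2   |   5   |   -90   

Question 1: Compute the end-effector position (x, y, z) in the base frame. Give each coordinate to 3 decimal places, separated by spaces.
after link 1: o_1 = (0.0000, -3.0000, 3.0000)
after link 2: o_2 = (1.7321, -2.0000, 6.0000)
after link 3: o_3 = (-1.7321, -4.0000, 6.0000)
after link 4: o_4 = (-2.8971, -6.9821, 1.6699)

-2.897 -6.982 1.670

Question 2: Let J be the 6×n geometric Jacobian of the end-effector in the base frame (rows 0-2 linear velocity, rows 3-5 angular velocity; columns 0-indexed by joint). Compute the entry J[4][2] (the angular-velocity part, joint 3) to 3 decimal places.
axis z_2 = (0.5000,-0.8660,0.0000); lever o_n−o_2 = (-4.6292,-4.9821,-4.3301)
cross product → J_v[:, 2] = (3.7500,2.1651,-6.5000)
J_ω[:, 2] = z_2
entry J[4][2] = -0.8660

-0.866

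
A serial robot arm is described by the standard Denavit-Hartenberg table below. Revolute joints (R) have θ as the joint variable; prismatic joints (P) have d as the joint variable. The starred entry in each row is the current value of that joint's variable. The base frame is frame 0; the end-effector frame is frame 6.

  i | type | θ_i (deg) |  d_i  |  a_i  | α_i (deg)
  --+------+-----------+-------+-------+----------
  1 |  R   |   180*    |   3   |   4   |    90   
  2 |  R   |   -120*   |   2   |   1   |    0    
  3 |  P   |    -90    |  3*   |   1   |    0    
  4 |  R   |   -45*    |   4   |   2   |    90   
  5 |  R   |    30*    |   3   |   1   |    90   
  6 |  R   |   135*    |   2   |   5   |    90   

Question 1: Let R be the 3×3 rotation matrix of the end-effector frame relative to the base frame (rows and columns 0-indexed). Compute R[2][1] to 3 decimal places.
0.483

End-effector y-axis (col 1 of R) = (0.1294,-0.8660,0.4830)
R[2][1] = 0.4830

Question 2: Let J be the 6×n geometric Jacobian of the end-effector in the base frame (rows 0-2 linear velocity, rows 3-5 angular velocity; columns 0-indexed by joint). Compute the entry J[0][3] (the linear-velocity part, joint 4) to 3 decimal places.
2.468

axis z_3 = (0.0000,1.0000,0.0000); lever o_n−o_3 = (-6.1047,1.0002,2.4683)
cross product → J_v[:, 3] = (2.4683,-0.0000,6.1047)
J_ω[:, 3] = z_3
entry J[0][3] = 2.4683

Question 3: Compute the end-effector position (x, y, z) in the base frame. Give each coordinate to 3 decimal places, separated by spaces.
-8.739 6.000 5.102

after link 1: o_1 = (-4.0000, 0.0000, 3.0000)
after link 2: o_2 = (-3.5000, 2.0000, 2.1340)
after link 3: o_3 = (-2.6340, 5.0000, 2.6340)
after link 4: o_4 = (-2.1163, 9.0000, 4.5658)
after link 5: o_5 = (-4.7900, 9.5000, 6.1788)
after link 6: o_6 = (-8.7387, 6.0002, 5.1023)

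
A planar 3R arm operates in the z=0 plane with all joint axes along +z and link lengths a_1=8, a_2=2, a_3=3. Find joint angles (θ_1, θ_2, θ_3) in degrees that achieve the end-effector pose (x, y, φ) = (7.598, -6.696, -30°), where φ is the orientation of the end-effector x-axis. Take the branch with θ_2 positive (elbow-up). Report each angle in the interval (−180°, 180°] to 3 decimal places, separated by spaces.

-59.999 120.005 -90.006

wrist centre = target − a_3·(cos φ, sin φ) = (4.9999, -5.1960)
cos θ_2 = (51.9977−8²−2²)/(2·8·2) = -0.5001; θ_2 = 120.0049° (elbow-up)
β = atan2(-5.1960,4.9999) = -46.1017°; ψ = atan2(1.7320,6.9999) = 13.8975°
θ_1 = β − ψ = -59.9992°
θ_3 = φ − θ_1 − θ_2 = -90.0056° (wrapped to (-180°,180°])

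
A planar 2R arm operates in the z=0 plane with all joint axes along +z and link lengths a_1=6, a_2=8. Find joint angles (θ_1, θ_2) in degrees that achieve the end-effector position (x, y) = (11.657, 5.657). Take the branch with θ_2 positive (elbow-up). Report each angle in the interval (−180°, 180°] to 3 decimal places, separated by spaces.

0.003 44.996

cos θ_2 = (167.8873−6²−8²)/(2·6·8) = 0.7072; θ_2 = 44.9957° (elbow-up)
β = atan2(5.6570,11.6570) = 25.8867°; ψ = atan2(5.6564,11.6573) = 25.8840°
θ_1 = β − ψ = 0.0028°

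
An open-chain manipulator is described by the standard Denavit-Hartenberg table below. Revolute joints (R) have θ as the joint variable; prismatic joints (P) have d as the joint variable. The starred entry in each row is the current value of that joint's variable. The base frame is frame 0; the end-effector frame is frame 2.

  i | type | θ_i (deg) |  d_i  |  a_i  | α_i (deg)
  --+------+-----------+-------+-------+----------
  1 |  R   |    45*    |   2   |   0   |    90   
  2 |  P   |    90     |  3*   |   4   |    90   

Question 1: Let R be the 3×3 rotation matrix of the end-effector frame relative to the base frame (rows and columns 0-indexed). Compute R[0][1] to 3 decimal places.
End-effector y-axis (col 1 of R) = (0.7071,-0.7071,0.0000)
R[0][1] = 0.7071

0.707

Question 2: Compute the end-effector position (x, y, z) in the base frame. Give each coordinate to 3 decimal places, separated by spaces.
after link 1: o_1 = (0.0000, 0.0000, 2.0000)
after link 2: o_2 = (2.1213, -2.1213, 6.0000)

2.121 -2.121 6.000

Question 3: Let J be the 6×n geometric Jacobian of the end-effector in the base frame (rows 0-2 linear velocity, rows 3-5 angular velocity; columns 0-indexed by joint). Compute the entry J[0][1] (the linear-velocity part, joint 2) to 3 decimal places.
prismatic axis z_1 = (0.7071,-0.7071,0.0000)
J_v[:, 1] = z_1; J_ω[:, 1] = (0,0,0)
entry J[0][1] = 0.7071

0.707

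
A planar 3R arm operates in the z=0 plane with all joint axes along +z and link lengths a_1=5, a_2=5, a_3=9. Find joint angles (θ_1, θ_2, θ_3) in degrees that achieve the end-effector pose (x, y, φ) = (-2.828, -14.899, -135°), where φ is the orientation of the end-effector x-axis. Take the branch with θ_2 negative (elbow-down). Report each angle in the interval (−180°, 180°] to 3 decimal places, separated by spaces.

wrist centre = target − a_3·(cos φ, sin φ) = (3.5360, -8.5350)
cos θ_2 = (85.3499−5²−5²)/(2·5·5) = 0.7070; θ_2 = -45.0088° (elbow-down)
β = atan2(-8.5350,3.5360) = -67.4964°; ψ = atan2(-3.5361,8.5350) = -22.5044°
θ_1 = β − ψ = -44.9920°
θ_3 = φ − θ_1 − θ_2 = -44.9992° (wrapped to (-180°,180°])

-44.992 -45.009 -44.999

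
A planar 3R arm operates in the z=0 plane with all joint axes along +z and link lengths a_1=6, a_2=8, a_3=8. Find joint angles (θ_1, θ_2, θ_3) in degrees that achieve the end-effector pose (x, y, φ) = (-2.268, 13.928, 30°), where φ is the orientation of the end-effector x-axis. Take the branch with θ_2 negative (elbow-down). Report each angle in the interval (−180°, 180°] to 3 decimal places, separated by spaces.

wrist centre = target − a_3·(cos φ, sin φ) = (-9.1962, 9.9280)
cos θ_2 = (183.1353−6²−8²)/(2·6·8) = 0.8660; θ_2 = -30.0037° (elbow-down)
β = atan2(9.9280,-9.1962) = 132.8086°; ψ = atan2(-4.0004,12.9279) = -17.1943°
θ_1 = β − ψ = 150.0029°
θ_3 = φ − θ_1 − θ_2 = -89.9992° (wrapped to (-180°,180°])

150.003 -30.004 -89.999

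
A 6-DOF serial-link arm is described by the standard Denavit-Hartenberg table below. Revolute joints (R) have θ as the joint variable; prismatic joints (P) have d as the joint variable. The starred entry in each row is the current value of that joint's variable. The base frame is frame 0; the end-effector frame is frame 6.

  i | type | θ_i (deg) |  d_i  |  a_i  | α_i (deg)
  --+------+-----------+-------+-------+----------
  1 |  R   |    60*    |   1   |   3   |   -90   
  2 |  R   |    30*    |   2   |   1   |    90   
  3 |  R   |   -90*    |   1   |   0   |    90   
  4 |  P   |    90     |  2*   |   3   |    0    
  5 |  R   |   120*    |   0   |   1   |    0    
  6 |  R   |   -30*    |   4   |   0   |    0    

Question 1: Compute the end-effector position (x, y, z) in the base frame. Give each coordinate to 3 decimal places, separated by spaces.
-2.272 1.797 6.531

after link 1: o_1 = (1.5000, 2.5981, 1.0000)
after link 2: o_2 = (0.2010, 4.3481, 0.5000)
after link 3: o_3 = (0.4510, 4.7811, 1.3660)
after link 4: o_4 = (0.3349, 4.5801, 4.9641)
after link 5: o_5 = (-0.5401, 4.7966, 4.5311)
after link 6: o_6 = (-2.2721, 1.7966, 6.5311)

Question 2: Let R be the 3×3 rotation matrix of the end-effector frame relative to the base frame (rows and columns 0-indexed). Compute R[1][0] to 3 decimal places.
End-effector x-axis (col 0 of R) = (-0.8660,0.5000,0.0000)
R[1][0] = 0.5000

0.500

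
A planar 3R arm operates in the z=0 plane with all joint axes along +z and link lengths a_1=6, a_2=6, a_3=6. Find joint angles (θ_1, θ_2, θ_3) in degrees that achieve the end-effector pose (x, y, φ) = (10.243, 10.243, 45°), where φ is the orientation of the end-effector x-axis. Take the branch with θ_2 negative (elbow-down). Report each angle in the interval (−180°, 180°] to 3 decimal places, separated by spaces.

89.997 -89.993 44.997

wrist centre = target − a_3·(cos φ, sin φ) = (6.0004, 6.0004)
cos θ_2 = (72.0086−6²−6²)/(2·6·6) = 0.0001; θ_2 = -89.9931° (elbow-down)
β = atan2(6.0004,6.0004) = 45.0000°; ψ = atan2(-6.0000,6.0007) = -44.9966°
θ_1 = β − ψ = 89.9966°
θ_3 = φ − θ_1 − θ_2 = 44.9966° (wrapped to (-180°,180°])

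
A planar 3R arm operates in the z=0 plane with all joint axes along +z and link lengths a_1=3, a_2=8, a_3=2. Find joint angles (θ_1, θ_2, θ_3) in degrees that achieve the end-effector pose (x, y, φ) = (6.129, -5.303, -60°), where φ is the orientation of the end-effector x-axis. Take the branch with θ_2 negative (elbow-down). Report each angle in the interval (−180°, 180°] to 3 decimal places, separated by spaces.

wrist centre = target − a_3·(cos φ, sin φ) = (5.1290, -3.5709)
cos θ_2 = (39.0583−3²−8²)/(2·3·8) = -0.7071; θ_2 = -135.0009° (elbow-down)
β = atan2(-3.5709,5.1290) = -34.8467°; ψ = atan2(-5.6568,-2.6569) = -115.1592°
θ_1 = β − ψ = 80.3125°
θ_3 = φ − θ_1 − θ_2 = -5.3115° (wrapped to (-180°,180°])

80.312 -135.001 -5.312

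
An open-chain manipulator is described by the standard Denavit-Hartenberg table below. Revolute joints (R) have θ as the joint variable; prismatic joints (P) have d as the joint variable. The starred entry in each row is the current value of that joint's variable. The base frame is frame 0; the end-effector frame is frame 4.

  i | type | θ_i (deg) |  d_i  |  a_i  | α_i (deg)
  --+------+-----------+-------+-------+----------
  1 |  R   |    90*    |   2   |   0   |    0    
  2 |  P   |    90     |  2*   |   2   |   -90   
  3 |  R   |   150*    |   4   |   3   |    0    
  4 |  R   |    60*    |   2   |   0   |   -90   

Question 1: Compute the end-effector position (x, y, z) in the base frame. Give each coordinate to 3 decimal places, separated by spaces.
0.598 -6.000 2.500

after link 1: o_1 = (0.0000, 0.0000, 2.0000)
after link 2: o_2 = (-2.0000, 0.0000, 4.0000)
after link 3: o_3 = (0.5981, -4.0000, 2.5000)
after link 4: o_4 = (0.5981, -6.0000, 2.5000)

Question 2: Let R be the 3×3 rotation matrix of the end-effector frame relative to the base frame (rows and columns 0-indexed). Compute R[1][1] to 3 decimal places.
1.000

End-effector y-axis (col 1 of R) = (0.0000,1.0000,-0.0000)
R[1][1] = 1.0000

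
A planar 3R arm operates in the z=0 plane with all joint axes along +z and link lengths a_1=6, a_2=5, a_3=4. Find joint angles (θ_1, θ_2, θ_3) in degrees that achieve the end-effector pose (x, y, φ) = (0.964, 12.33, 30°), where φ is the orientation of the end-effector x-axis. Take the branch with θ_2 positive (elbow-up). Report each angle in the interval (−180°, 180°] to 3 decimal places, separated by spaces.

89.999 30.004 -90.003

wrist centre = target − a_3·(cos φ, sin φ) = (-2.5001, 10.3300)
cos θ_2 = (112.9594−6²−5²)/(2·6·5) = 0.8660; θ_2 = 30.0040° (elbow-up)
β = atan2(10.3300,-2.5001) = 103.6053°; ψ = atan2(2.5003,10.3300) = 13.6064°
θ_1 = β − ψ = 89.9989°
θ_3 = φ − θ_1 − θ_2 = -90.0029° (wrapped to (-180°,180°])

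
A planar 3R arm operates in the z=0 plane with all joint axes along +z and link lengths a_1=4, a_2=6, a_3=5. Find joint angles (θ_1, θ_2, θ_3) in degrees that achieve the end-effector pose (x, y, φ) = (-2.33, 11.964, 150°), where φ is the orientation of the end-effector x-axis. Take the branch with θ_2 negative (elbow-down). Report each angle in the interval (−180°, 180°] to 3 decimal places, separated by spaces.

96.136 -30.003 83.867

wrist centre = target − a_3·(cos φ, sin φ) = (2.0001, 9.4640)
cos θ_2 = (93.5678−4²−6²)/(2·4·6) = 0.8660; θ_2 = -30.0034° (elbow-down)
β = atan2(9.4640,2.0001) = 78.0667°; ψ = atan2(-3.0003,9.1960) = -18.0696°
θ_1 = β − ψ = 96.1363°
θ_3 = φ − θ_1 − θ_2 = 83.8671° (wrapped to (-180°,180°])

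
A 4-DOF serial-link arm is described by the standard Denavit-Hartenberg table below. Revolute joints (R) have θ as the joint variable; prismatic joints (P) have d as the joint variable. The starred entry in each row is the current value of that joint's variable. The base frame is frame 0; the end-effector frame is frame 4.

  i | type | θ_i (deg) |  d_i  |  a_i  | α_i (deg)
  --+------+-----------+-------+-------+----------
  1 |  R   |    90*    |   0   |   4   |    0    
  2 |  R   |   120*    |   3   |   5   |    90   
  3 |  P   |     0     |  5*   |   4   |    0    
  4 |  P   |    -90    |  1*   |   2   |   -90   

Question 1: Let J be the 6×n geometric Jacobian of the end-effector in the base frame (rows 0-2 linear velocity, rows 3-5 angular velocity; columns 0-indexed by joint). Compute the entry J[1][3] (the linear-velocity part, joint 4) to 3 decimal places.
prismatic axis z_3 = (-0.5000,0.8660,0.0000)
J_v[:, 3] = z_3; J_ω[:, 3] = (0,0,0)
entry J[1][3] = 0.8660

0.866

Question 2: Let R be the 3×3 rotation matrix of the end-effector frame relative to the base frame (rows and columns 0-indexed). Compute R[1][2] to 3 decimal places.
-0.500

End-effector z-axis (col 2 of R) = (-0.8660,-0.5000,0.0000)
R[1][2] = -0.5000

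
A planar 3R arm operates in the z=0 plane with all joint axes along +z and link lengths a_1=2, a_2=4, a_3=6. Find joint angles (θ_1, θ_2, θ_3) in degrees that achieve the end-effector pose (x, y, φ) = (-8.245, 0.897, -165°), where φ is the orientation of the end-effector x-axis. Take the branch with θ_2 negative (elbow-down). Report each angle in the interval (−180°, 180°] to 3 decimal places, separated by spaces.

wrist centre = target − a_3·(cos φ, sin φ) = (-2.4494, 2.4499)
cos θ_2 = (12.0019−2²−4²)/(2·2·4) = -0.4999; θ_2 = -119.9923° (elbow-down)
β = atan2(2.4499,-2.4494) = 134.9945°; ψ = atan2(-3.4644,0.0005) = -89.9923°
θ_1 = β − ψ = 224.9868°
θ_3 = φ − θ_1 − θ_2 = 90.0055° (wrapped to (-180°,180°])

-135.013 -119.992 90.005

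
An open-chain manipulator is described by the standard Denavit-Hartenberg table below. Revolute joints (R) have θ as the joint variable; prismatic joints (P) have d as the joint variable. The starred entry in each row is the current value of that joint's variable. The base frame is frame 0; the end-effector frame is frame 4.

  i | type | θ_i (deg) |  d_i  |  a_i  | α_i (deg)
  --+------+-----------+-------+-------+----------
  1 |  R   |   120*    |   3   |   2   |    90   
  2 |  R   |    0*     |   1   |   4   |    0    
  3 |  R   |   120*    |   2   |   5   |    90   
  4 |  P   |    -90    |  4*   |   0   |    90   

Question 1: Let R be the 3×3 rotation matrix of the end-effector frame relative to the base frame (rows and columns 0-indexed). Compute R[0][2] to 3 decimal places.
End-effector z-axis (col 2 of R) = (-0.2500,0.4330,-0.8660)
R[0][2] = -0.2500

-0.250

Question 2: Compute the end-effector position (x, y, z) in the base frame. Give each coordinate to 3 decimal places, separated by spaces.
-0.884 7.531 9.330

after link 1: o_1 = (-1.0000, 1.7321, 3.0000)
after link 2: o_2 = (-2.1340, 5.6962, 3.0000)
after link 3: o_3 = (0.8481, 4.5311, 7.3301)
after link 4: o_4 = (-0.8840, 7.5311, 9.3301)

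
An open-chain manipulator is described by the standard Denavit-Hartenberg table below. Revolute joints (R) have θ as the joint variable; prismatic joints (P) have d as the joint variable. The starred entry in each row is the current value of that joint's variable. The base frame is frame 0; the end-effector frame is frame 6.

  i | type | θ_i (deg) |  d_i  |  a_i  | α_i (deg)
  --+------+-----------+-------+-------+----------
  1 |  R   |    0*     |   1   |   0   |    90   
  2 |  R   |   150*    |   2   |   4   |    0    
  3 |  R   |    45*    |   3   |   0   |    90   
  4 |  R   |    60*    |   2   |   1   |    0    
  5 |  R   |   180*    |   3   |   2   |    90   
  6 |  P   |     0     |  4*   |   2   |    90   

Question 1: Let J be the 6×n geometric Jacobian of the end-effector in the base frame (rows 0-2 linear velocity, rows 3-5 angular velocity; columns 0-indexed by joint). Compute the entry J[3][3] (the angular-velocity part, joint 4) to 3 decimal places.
axis z_3 = (-0.2588,-0.0000,0.9659); lever o_n−o_3 = (3.5009,0.5981,6.1144)
cross product → J_v[:, 3] = (-0.5777,4.9641,-0.1548)
J_ω[:, 3] = z_3
entry J[3][3] = -0.2588

-0.259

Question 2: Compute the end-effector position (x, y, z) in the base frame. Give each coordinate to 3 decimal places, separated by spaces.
after link 1: o_1 = (0.0000, 0.0000, 1.0000)
after link 2: o_2 = (-3.4641, -2.0000, 3.0000)
after link 3: o_3 = (-3.4641, -5.0000, 3.0000)
after link 4: o_4 = (-4.4647, -5.8660, 4.8024)
after link 5: o_5 = (-4.2752, -4.1340, 7.9590)
after link 6: o_6 = (0.0368, -4.4019, 9.1144)

0.037 -4.402 9.114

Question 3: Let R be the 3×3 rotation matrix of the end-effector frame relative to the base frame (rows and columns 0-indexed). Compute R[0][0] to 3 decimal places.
0.483

End-effector x-axis (col 0 of R) = (0.4830,0.8660,0.1294)
R[0][0] = 0.4830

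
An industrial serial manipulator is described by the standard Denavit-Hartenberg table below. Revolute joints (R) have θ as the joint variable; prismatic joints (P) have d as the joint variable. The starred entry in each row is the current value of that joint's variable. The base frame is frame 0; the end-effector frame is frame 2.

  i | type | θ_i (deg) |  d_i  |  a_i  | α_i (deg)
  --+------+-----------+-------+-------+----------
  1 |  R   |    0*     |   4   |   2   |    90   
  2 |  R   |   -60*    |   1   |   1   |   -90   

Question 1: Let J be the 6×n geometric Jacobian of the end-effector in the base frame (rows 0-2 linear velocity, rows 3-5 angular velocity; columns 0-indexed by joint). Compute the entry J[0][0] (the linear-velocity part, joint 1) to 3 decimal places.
1.000

axis z_0 = ẑ; lever o_n−o_0 = (2.5000,-1.0000,3.1340)
cross product → J_v[:, 0] = (1.0000,2.5000,-0.0000)
J_ω[:, 0] = z_0
entry J[0][0] = 1.0000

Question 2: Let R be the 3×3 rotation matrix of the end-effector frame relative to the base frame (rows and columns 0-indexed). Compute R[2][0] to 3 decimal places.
End-effector x-axis (col 0 of R) = (0.5000,-0.0000,-0.8660)
R[2][0] = -0.8660

-0.866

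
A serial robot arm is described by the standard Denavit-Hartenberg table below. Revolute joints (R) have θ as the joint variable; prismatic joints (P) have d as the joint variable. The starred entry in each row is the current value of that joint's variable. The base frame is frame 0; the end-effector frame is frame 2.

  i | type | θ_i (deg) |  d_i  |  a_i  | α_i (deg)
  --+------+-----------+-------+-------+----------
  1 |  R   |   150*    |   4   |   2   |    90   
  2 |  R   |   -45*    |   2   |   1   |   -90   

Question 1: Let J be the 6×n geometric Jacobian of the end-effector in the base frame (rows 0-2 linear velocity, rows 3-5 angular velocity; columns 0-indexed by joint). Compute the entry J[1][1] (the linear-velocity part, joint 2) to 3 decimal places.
0.354

axis z_1 = (0.5000,0.8660,0.0000); lever o_n−o_1 = (0.3876,2.0856,-0.7071)
cross product → J_v[:, 1] = (-0.6124,0.3536,0.7071)
J_ω[:, 1] = z_1
entry J[1][1] = 0.3536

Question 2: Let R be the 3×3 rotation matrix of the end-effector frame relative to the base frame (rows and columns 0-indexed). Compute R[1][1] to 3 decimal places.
End-effector y-axis (col 1 of R) = (-0.5000,-0.8660,-0.0000)
R[1][1] = -0.8660

-0.866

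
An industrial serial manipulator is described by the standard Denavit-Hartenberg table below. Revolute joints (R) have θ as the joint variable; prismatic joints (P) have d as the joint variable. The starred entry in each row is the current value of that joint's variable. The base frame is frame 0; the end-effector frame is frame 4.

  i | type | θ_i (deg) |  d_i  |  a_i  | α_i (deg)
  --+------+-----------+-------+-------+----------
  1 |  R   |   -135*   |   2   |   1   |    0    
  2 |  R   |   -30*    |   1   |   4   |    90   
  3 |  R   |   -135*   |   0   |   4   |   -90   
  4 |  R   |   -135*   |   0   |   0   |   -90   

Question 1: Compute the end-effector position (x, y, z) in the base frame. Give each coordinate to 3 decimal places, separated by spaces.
after link 1: o_1 = (-0.7071, -0.7071, 2.0000)
after link 2: o_2 = (-4.5708, -1.7424, 3.0000)
after link 3: o_3 = (-1.8388, -1.0103, 0.1716)
after link 4: o_4 = (-1.8388, -1.0103, 0.1716)

-1.839 -1.010 0.172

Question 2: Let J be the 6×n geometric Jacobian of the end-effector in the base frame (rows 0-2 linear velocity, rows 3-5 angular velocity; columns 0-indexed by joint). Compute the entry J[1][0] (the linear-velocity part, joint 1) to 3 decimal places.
-1.839

axis z_0 = ẑ; lever o_n−o_0 = (-1.8388,-1.0103,0.1716)
cross product → J_v[:, 0] = (1.0103,-1.8388,0.0000)
J_ω[:, 0] = z_0
entry J[1][0] = -1.8388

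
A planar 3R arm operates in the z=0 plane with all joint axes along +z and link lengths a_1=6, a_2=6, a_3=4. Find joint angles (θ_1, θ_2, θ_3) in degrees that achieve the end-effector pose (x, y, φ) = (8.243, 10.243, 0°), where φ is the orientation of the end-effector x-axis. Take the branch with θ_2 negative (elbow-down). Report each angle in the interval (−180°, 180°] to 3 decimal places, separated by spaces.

wrist centre = target − a_3·(cos φ, sin φ) = (4.2430, 10.2430)
cos θ_2 = (122.9221−6²−6²)/(2·6·6) = 0.7073; θ_2 = -44.9883° (elbow-down)
β = atan2(10.2430,4.2430) = 67.4990°; ψ = atan2(-4.2418,10.2435) = -22.4941°
θ_1 = β − ψ = 89.9931°
θ_3 = φ − θ_1 − θ_2 = -45.0049° (wrapped to (-180°,180°])

89.993 -44.988 -45.005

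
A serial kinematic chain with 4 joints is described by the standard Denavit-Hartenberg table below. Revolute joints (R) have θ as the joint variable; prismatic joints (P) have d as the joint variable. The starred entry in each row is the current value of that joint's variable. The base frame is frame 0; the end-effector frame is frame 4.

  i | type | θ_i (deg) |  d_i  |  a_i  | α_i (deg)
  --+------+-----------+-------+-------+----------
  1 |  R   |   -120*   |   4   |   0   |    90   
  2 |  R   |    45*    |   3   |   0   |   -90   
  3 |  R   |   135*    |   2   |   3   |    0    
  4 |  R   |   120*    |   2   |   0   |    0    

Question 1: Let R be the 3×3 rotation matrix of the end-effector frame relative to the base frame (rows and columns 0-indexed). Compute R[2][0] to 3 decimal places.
-0.183

End-effector x-axis (col 0 of R) = (-0.7450,0.6415,-0.1830)
R[2][0] = -0.1830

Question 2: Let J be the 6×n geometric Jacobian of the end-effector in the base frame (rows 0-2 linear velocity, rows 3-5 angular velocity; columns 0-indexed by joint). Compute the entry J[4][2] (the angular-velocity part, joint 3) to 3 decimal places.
axis z_2 = (0.3536,0.6124,0.7071); lever o_n−o_2 = (4.0013,2.6879,1.3284)
cross product → J_v[:, 2] = (-1.0871,2.3597,-1.5000)
J_ω[:, 2] = z_2
entry J[4][2] = 0.6124

0.612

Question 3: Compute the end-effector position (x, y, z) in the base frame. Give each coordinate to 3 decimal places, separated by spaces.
after link 1: o_1 = (0.0000, 0.0000, 4.0000)
after link 2: o_2 = (-2.5981, 1.5000, 4.0000)
after link 3: o_3 = (0.6961, 2.9631, 3.9142)
after link 4: o_4 = (1.4033, 4.1879, 5.3284)

1.403 4.188 5.328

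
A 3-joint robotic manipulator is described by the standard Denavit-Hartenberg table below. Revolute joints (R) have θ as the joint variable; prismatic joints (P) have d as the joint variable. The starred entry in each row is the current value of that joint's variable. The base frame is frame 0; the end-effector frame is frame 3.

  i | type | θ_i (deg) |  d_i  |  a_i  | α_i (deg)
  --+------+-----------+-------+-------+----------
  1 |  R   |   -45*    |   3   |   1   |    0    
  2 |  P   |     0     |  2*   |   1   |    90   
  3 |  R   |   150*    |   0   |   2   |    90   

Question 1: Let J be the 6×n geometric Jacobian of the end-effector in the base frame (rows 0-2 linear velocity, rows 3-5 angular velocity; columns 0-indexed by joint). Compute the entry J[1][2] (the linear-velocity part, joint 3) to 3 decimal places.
0.707

axis z_2 = (-0.7071,-0.7071,0.0000); lever o_n−o_2 = (-1.2247,1.2247,1.0000)
cross product → J_v[:, 2] = (-0.7071,0.7071,-1.7321)
J_ω[:, 2] = z_2
entry J[1][2] = 0.7071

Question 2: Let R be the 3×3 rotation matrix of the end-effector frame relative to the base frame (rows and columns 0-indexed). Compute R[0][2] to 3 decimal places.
End-effector z-axis (col 2 of R) = (0.3536,-0.3536,0.8660)
R[0][2] = 0.3536

0.354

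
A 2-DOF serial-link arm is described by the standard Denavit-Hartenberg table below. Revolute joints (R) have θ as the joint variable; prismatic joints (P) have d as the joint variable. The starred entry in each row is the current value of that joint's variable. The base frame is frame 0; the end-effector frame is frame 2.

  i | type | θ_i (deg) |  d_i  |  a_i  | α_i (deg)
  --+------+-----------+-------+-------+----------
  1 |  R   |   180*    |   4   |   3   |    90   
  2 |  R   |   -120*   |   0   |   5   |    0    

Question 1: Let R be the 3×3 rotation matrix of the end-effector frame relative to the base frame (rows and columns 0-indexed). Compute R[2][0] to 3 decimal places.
End-effector x-axis (col 0 of R) = (0.5000,-0.0000,-0.8660)
R[2][0] = -0.8660

-0.866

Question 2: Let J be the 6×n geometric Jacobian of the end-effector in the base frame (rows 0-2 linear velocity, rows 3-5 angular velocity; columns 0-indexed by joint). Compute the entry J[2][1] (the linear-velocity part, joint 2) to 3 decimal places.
-2.500

axis z_1 = (0.0000,1.0000,0.0000); lever o_n−o_1 = (2.5000,-0.0000,-4.3301)
cross product → J_v[:, 1] = (-4.3301,0.0000,-2.5000)
J_ω[:, 1] = z_1
entry J[2][1] = -2.5000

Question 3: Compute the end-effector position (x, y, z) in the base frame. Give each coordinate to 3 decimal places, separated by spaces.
-0.500 0.000 -0.330

after link 1: o_1 = (-3.0000, 0.0000, 4.0000)
after link 2: o_2 = (-0.5000, 0.0000, -0.3301)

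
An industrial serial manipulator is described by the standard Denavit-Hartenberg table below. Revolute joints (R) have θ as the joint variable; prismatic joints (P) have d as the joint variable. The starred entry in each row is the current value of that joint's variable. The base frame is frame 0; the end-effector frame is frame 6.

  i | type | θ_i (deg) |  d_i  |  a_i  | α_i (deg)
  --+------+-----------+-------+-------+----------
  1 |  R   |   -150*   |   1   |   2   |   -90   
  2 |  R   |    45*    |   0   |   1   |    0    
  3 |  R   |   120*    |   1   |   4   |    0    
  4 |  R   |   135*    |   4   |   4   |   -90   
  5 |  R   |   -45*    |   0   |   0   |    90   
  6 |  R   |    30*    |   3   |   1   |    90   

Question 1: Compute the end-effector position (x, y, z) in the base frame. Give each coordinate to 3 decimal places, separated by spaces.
3.415 -6.959 1.165

after link 1: o_1 = (-1.7321, -1.0000, 1.0000)
after link 2: o_2 = (-2.3444, -1.3536, 0.2929)
after link 3: o_3 = (1.5016, -0.2877, -0.7424)
after link 4: o_4 = (1.7696, -4.7518, 2.7217)
after link 5: o_5 = (1.7696, -4.7518, 2.7217)
after link 6: o_6 = (3.4148, -6.9585, 1.1649)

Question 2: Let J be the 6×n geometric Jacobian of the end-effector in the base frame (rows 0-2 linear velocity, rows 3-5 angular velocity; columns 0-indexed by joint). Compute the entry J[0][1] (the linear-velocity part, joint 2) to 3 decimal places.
-0.143

axis z_1 = (0.5000,-0.8660,0.0000); lever o_n−o_1 = (5.1469,-5.9585,0.1649)
cross product → J_v[:, 1] = (-0.1428,-0.0825,1.4781)
J_ω[:, 1] = z_1
entry J[0][1] = -0.1428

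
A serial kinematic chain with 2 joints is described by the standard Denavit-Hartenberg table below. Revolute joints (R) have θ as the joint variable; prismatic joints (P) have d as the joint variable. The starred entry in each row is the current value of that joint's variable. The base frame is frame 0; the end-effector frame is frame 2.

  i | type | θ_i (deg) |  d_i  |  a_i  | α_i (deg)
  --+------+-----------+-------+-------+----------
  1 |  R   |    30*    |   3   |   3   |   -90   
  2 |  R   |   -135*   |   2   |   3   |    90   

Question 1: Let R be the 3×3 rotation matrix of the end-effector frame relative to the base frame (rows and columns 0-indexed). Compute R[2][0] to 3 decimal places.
End-effector x-axis (col 0 of R) = (-0.6124,-0.3536,0.7071)
R[2][0] = 0.7071

0.707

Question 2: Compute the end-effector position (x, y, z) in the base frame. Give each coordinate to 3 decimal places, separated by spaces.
after link 1: o_1 = (2.5981, 1.5000, 3.0000)
after link 2: o_2 = (-0.2390, 2.1714, 5.1213)

-0.239 2.171 5.121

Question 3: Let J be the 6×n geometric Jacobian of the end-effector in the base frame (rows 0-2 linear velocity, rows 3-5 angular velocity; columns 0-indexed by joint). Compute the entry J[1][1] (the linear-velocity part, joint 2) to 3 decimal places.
1.061

axis z_1 = (-0.5000,0.8660,0.0000); lever o_n−o_1 = (-2.8371,0.6714,2.1213)
cross product → J_v[:, 1] = (1.8371,1.0607,2.1213)
J_ω[:, 1] = z_1
entry J[1][1] = 1.0607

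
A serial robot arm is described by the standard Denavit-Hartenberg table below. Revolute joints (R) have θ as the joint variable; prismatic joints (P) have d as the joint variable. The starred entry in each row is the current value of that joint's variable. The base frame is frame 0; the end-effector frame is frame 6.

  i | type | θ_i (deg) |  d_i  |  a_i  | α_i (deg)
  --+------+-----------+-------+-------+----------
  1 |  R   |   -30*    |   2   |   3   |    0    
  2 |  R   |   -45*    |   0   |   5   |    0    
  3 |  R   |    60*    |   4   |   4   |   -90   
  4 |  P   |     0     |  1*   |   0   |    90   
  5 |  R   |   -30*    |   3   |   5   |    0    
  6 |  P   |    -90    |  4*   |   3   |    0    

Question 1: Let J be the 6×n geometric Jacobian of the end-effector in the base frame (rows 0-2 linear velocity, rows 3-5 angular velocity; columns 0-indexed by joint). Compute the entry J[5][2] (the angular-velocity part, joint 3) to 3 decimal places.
axis z_2 = (0.0000,0.0000,1.0000); lever o_n−o_2 = (5.5367,-5.7262,11.0000)
cross product → J_v[:, 2] = (5.7262,5.5367,-0.0000)
J_ω[:, 2] = z_2
entry J[5][2] = 1.0000

1.000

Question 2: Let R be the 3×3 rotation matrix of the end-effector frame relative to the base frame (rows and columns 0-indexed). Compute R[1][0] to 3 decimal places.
-0.707

End-effector x-axis (col 0 of R) = (-0.7071,-0.7071,0.0000)
R[1][0] = -0.7071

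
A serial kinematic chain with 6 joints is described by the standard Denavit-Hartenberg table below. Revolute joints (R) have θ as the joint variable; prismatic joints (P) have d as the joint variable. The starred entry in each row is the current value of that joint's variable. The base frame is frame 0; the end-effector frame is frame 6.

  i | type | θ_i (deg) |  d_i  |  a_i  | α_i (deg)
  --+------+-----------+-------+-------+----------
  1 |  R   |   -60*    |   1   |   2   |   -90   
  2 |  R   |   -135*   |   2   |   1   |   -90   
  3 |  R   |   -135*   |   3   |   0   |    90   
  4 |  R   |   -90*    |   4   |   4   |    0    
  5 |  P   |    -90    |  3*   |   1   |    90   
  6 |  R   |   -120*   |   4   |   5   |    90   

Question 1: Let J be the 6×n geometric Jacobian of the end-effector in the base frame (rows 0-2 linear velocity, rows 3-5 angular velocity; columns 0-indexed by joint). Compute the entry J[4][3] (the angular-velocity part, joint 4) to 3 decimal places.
-0.787

axis z_3 = (-0.3624,-0.7866,-0.5000); lever o_n−o_3 = (0.3261,-2.2192,-2.0849)
cross product → J_v[:, 3] = (0.5303,-0.9186,1.0607)
J_ω[:, 3] = z_3
entry J[4][3] = -0.7866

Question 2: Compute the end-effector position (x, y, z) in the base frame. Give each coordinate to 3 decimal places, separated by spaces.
3.765 -4.176 1.743

after link 1: o_1 = (1.0000, -1.7321, 1.0000)
after link 2: o_2 = (2.3785, -0.1197, 1.7071)
after link 3: o_3 = (3.4392, -1.9568, 3.8284)
after link 4: o_4 = (0.5755, -2.6536, -1.0000)
after link 5: o_5 = (-1.3740, -4.9338, -2.0000)
after link 6: o_6 = (3.7652, -4.1760, 1.7435)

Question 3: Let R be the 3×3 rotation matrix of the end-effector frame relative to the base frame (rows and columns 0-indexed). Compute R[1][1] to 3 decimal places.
End-effector y-axis (col 1 of R) = (0.3536,-0.6124,0.7071)
R[1][1] = -0.6124

-0.612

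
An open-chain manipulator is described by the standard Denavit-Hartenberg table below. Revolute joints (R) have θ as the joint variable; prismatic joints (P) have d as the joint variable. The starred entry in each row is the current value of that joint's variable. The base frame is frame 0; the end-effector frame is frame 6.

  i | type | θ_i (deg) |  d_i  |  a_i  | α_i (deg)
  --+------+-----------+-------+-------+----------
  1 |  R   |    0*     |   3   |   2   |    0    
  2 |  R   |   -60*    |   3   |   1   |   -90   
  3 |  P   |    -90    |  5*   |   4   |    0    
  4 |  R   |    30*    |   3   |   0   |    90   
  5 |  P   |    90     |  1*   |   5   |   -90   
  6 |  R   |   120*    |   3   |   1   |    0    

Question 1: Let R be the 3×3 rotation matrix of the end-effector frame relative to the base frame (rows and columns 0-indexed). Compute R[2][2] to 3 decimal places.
End-effector z-axis (col 2 of R) = (-0.2500,0.4330,-0.8660)
R[2][2] = -0.8660

-0.866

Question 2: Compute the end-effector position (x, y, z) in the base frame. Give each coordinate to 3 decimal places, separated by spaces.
after link 1: o_1 = (2.0000, 0.0000, 3.0000)
after link 2: o_2 = (2.5000, -0.8660, 6.0000)
after link 3: o_3 = (6.8301, 1.6340, 10.0000)
after link 4: o_4 = (9.4282, 3.1340, 10.0000)
after link 5: o_5 = (13.3253, 6.3840, 10.5000)
after link 6: o_6 = (12.5173, 6.7835, 7.4689)

12.517 6.783 7.469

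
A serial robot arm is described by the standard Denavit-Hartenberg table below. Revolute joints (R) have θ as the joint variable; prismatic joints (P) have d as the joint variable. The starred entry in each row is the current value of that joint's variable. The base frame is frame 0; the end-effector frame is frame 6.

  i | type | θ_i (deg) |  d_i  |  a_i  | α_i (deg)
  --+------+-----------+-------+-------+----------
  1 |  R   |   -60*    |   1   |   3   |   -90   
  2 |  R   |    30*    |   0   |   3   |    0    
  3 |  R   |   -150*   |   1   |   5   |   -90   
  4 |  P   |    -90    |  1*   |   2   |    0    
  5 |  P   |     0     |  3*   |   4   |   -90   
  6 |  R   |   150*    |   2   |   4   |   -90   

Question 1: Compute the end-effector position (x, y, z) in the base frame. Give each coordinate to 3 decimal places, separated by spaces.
4.977 -1.549 6.562

after link 1: o_1 = (1.5000, -2.5981, 1.0000)
after link 2: o_2 = (2.7990, -4.8481, -0.5000)
after link 3: o_3 = (2.4151, -2.1830, 3.8301)
after link 4: o_4 = (4.5801, -1.9330, 4.3301)
after link 5: o_5 = (9.3433, -2.1830, 5.8301)
after link 6: o_6 = (4.9772, -1.5490, 6.5622)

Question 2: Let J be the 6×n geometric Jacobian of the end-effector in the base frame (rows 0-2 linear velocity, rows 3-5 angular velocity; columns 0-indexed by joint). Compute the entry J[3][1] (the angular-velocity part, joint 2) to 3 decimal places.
0.866

axis z_1 = (0.8660,0.5000,0.0000); lever o_n−o_1 = (3.4772,1.0490,5.5622)
cross product → J_v[:, 1] = (2.7811,-4.8170,-0.8301)
J_ω[:, 1] = z_1
entry J[3][1] = 0.8660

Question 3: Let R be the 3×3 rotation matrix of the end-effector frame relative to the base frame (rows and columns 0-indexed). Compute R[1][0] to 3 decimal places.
-0.058

End-effector x-axis (col 0 of R) = (-0.9665,-0.0580,-0.2500)
R[1][0] = -0.0580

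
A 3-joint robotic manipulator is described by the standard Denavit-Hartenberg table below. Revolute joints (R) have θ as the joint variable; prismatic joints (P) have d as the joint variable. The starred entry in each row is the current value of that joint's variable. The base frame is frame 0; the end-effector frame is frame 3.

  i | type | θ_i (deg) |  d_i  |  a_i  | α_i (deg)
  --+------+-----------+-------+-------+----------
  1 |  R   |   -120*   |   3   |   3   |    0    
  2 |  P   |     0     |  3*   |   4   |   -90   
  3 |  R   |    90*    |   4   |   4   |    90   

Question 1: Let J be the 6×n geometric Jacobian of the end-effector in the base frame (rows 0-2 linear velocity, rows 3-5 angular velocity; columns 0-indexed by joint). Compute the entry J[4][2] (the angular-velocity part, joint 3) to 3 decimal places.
-0.500

axis z_2 = (0.8660,-0.5000,0.0000); lever o_n−o_2 = (3.4641,-2.0000,-4.0000)
cross product → J_v[:, 2] = (2.0000,3.4641,-0.0000)
J_ω[:, 2] = z_2
entry J[4][2] = -0.5000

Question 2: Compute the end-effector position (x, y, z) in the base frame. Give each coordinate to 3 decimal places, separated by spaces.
after link 1: o_1 = (-1.5000, -2.5981, 3.0000)
after link 2: o_2 = (-3.5000, -6.0622, 6.0000)
after link 3: o_3 = (-0.0359, -8.0622, 2.0000)

-0.036 -8.062 2.000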